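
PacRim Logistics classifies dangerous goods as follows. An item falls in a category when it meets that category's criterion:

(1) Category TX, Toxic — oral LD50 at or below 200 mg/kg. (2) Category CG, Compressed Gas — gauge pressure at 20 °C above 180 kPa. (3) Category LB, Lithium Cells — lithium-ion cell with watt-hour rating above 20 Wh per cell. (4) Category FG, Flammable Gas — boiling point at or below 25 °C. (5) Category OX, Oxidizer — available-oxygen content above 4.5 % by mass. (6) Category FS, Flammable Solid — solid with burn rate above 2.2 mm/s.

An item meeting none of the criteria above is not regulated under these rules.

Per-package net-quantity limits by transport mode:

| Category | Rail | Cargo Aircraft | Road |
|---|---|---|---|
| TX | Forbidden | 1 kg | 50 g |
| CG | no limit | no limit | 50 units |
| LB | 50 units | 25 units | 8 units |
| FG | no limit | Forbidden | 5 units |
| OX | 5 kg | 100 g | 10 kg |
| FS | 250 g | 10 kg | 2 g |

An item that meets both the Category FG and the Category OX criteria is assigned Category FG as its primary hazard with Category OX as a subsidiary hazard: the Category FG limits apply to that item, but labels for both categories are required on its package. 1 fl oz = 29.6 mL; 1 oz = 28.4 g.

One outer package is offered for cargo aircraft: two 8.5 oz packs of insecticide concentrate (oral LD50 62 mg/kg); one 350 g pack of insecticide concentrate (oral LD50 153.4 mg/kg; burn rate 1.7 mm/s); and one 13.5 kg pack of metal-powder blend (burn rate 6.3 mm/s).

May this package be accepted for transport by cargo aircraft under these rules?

Insecticide concentrate: oral LD50 62 mg/kg ≤ 200 mg/kg → Category TX (Toxic).
The insecticide concentrate has oral LD50 153.4 mg/kg, which is ≤ 200 mg/kg, so it is Category TX (Toxic).
With burn rate 6.3 mm/s (> 2.2 mm/s), the metal-powder blend falls in Category FS.
Category TX net quantity: (two 8.5 oz packs = 482.8 g) + 350 g = 832.8 g.
That is within the Category TX cargo aircraft limit of 1 kg.
Category FS quantity: 13.5 kg.
13.5 kg > 10 kg (cargo aircraft limit, Category FS) — over the limit.

No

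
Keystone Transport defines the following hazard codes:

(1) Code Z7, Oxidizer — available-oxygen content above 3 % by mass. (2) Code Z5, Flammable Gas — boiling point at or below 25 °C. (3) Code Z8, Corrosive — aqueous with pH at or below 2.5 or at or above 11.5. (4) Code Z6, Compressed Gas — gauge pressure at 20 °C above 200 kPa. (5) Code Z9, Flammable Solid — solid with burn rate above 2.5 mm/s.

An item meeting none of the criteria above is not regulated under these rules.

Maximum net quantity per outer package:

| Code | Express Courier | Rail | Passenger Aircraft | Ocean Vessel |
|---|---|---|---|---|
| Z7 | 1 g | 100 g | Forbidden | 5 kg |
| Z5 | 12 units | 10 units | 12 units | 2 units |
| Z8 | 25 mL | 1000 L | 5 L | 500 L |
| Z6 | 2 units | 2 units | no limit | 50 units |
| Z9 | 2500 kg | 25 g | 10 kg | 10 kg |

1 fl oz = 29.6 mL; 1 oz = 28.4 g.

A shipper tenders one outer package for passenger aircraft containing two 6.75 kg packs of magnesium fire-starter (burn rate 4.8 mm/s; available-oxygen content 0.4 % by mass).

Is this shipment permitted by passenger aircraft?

The magnesium fire-starter has burn rate 4.8 mm/s, which is > 2.5 mm/s, so it is Code Z9 (Flammable Solid).
Code Z9 quantity: two 6.75 kg packs = 13.5 kg.
That exceeds the Code Z9 passenger aircraft limit of 10 kg.

No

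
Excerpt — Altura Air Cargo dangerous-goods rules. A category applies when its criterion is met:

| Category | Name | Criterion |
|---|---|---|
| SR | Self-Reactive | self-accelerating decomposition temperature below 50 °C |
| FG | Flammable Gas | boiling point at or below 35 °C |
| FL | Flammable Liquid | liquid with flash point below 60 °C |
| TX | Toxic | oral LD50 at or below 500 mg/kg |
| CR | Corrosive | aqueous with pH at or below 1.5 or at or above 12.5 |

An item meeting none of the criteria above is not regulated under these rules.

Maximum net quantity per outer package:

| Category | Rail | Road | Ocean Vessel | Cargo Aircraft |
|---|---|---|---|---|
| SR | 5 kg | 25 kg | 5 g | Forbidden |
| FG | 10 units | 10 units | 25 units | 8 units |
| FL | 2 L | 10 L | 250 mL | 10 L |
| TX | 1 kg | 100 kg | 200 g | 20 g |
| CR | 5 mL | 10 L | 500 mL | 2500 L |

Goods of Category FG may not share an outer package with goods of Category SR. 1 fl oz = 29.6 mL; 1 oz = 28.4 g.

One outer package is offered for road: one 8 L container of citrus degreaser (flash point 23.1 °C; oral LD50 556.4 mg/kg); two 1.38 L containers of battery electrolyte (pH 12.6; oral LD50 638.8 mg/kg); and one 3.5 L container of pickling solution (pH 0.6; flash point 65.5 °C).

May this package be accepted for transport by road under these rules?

Yes

The citrus degreaser has flash point 23.1 °C, which is < 60 °C, so it is Category FL (Flammable Liquid).
The battery electrolyte has pH 12.6, which is ≥ 12.5, so it is Category CR (Corrosive).
The pickling solution has pH 0.6, which is ≤ 1.5, so it is Category CR (Corrosive).
Category CR net quantity: (two 1.38 L containers = 2.76 L) + 3.5 L = 6.26 L.
6.26 L ≤ 10 L (road limit, Category CR) — within limit.
Category FL quantity: 8 L.
8 L is within the road limit of 10 L for Category FL.
The segregation rule (Category FG with Category SR) does not apply to Category CR with Category FL.
Every hazard category is within its road limit and no segregation rule is violated.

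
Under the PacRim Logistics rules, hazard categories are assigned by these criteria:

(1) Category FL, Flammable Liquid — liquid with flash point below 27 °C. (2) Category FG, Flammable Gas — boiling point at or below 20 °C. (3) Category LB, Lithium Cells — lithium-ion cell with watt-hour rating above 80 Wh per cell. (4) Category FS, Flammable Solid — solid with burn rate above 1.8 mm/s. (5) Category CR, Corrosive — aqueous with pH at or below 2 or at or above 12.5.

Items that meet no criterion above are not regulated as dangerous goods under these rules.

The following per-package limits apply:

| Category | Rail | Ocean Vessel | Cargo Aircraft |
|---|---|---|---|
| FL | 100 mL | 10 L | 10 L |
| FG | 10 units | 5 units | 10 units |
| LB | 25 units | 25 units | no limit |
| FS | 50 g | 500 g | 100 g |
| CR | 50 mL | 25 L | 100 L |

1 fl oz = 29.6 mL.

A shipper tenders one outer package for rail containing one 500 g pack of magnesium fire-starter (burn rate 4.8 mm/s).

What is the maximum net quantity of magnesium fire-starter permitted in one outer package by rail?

With burn rate 4.8 mm/s (> 1.8 mm/s), the magnesium fire-starter falls in Category FS.
The rail limit for Category FS is 50 g.

50 g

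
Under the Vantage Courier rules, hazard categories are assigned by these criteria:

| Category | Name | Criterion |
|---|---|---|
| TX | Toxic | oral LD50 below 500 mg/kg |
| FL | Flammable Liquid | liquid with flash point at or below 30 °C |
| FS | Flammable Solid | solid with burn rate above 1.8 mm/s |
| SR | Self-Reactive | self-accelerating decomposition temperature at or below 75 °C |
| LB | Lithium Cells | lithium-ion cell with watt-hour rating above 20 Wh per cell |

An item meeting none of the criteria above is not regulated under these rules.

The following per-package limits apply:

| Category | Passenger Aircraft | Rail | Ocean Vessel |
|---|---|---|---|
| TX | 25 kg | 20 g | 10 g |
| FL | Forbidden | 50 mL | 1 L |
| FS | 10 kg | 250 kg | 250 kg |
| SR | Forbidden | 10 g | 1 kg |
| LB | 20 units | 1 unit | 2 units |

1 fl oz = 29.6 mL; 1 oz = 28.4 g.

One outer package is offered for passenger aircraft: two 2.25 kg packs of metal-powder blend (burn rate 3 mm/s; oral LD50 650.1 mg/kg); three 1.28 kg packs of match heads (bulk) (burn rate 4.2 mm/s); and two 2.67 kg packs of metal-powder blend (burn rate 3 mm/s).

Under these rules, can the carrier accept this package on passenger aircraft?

No

Metal-powder blend: burn rate 3 mm/s > 1.8 mm/s → Category FS (Flammable Solid).
With burn rate 4.2 mm/s (> 1.8 mm/s), the match heads (bulk) fall in Category FS.
Burn rate 3 mm/s meets the Category FS criterion (Flammable Solid), so the metal-powder blend is Category FS.
Category FS net quantity: (two 2.25 kg packs = 4.5 kg) + (three 1.28 kg packs = 3.84 kg) + (two 2.67 kg packs = 5.34 kg) = 13.68 kg.
13.68 kg exceeds the passenger aircraft limit of 10 kg for Category FS.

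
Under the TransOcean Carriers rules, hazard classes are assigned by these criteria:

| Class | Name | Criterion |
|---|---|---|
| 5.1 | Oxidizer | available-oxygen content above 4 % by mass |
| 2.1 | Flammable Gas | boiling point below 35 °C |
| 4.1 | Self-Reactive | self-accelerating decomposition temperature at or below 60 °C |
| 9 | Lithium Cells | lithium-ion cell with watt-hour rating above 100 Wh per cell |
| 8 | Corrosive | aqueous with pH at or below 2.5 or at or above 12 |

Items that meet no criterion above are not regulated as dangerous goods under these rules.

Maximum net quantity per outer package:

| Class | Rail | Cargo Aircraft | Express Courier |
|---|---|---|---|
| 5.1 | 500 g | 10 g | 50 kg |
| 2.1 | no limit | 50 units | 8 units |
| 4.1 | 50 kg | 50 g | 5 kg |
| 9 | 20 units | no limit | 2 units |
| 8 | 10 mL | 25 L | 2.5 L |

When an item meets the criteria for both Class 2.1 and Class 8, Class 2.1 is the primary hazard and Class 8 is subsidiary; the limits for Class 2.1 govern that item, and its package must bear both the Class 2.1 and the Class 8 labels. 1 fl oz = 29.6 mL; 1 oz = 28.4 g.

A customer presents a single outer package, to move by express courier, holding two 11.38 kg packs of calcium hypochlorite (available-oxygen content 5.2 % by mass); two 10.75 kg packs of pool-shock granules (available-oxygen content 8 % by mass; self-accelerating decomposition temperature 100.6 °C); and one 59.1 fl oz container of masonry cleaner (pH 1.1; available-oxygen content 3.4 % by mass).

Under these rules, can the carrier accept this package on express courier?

With available-oxygen content 5.2 % by mass (> 4 % by mass), the calcium hypochlorite falls in Class 5.1.
The pool-shock granules have available-oxygen content 8 % by mass, which is > 4 % by mass, so they are Class 5.1 (Oxidizer).
The masonry cleaner has pH 1.1, which is ≤ 2.5, so it is Class 8 (Corrosive).
Class 5.1 net quantity: (two 11.38 kg packs = 22.76 kg) + (two 10.75 kg packs = 21.5 kg) = 44.26 kg.
44.26 kg ≤ 50 kg (express courier limit, Class 5.1) — within limit.
Class 8 quantity: one 59.1 fl oz container = 1749.36 mL.
That is within the Class 8 express courier limit of 2.5 L.
Every hazard class is within its express courier limit and no segregation rule is violated.

Yes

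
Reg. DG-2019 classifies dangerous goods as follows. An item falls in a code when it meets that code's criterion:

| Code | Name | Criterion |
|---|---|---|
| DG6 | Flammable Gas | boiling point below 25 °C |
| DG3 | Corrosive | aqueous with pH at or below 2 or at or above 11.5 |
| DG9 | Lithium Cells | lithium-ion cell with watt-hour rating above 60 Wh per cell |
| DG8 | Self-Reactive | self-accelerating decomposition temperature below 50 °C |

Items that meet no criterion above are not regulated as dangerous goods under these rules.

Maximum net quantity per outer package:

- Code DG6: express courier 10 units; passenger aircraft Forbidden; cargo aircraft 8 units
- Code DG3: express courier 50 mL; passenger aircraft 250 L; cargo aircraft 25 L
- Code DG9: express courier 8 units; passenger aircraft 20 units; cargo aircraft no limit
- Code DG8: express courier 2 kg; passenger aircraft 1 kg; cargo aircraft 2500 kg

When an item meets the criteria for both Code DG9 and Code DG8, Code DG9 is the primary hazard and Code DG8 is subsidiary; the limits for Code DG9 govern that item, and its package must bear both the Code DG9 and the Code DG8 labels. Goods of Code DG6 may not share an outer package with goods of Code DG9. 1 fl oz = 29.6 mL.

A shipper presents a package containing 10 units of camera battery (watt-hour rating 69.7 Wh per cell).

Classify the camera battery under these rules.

Code DG9

Watt-hour rating 69.7 Wh per cell meets the Code DG9 criterion (Lithium Cells), so the camera battery is Code DG9.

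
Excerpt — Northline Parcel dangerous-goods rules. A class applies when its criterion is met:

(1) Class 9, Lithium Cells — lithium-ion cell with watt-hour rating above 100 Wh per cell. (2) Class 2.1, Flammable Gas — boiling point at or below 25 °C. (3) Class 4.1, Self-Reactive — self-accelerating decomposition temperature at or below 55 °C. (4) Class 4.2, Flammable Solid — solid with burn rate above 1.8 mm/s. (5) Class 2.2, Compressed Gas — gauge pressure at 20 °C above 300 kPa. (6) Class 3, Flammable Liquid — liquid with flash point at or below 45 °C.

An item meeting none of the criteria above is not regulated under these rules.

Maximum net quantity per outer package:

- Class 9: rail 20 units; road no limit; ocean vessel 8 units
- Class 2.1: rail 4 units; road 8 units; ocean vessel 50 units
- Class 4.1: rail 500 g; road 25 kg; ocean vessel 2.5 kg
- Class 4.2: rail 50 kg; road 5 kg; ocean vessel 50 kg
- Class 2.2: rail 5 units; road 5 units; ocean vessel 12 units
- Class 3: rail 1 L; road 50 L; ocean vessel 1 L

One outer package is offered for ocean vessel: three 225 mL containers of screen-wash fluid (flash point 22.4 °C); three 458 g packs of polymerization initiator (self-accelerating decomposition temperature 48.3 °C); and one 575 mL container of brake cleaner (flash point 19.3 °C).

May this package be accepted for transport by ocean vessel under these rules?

Flash point 22.4 °C meets the Class 3 criterion (Flammable Liquid), so the screen-wash fluid is Class 3.
The polymerization initiator has self-accelerating decomposition temperature 48.3 °C, which is ≤ 55 °C, so it is Class 4.1 (Self-Reactive).
Flash point 19.3 °C meets the Class 3 criterion (Flammable Liquid), so the brake cleaner is Class 3.
Class 3 net quantity: (three 225 mL containers = 675 mL) + 575 mL = 1.25 L.
1.25 L > 1 L (ocean vessel limit, Class 3) — over the limit.
Class 4.1 quantity: three 458 g packs = 1.374 kg.
That is within the Class 4.1 ocean vessel limit of 2.5 kg.

No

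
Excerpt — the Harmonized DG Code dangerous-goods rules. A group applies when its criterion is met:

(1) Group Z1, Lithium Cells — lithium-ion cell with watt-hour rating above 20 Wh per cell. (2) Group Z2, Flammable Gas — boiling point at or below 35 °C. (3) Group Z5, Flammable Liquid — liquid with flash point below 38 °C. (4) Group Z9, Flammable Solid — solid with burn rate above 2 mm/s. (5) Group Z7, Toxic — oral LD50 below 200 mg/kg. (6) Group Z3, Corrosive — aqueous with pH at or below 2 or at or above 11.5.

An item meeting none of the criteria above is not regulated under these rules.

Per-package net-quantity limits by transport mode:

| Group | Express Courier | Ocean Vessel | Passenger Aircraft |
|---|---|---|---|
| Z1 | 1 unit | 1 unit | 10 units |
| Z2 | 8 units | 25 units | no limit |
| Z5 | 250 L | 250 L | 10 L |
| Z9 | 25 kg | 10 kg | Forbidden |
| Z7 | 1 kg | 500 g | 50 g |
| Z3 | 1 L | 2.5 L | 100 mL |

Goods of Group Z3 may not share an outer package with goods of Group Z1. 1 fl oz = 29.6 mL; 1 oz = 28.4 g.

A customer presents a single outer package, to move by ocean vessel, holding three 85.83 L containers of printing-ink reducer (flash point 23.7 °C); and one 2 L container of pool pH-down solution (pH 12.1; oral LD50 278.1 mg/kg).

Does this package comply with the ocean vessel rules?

No

The printing-ink reducer has flash point 23.7 °C, which is < 38 °C, so it is Group Z5 (Flammable Liquid).
Pool pH-down solution: pH 12.1 ≥ 11.5 → Group Z3 (Corrosive).
Group Z5 quantity: three 85.83 L containers = 257.49 L.
That exceeds the Group Z5 ocean vessel limit of 250 L.
Group Z3 quantity: 2 L.
2 L ≤ 2.5 L (ocean vessel limit, Group Z3) — within limit.
The segregation rule (Group Z3 with Group Z1) does not apply to Group Z5 with Group Z3.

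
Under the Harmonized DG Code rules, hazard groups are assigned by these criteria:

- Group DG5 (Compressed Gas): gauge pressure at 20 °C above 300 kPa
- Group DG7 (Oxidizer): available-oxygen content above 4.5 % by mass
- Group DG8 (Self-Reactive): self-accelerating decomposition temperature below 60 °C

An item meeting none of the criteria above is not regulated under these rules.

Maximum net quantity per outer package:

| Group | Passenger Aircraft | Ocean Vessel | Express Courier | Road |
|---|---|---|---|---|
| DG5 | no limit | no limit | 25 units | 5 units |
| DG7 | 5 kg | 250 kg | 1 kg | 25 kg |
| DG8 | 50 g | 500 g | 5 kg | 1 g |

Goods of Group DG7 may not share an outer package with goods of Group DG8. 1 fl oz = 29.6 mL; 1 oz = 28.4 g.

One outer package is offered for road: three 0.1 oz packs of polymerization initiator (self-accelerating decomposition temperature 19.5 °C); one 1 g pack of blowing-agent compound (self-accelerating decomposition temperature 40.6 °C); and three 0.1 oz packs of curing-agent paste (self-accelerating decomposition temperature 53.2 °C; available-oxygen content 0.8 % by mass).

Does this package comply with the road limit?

Polymerization initiator: self-accelerating decomposition temperature 19.5 °C < 60 °C → Group DG8 (Self-Reactive).
With self-accelerating decomposition temperature 40.6 °C (< 60 °C), the blowing-agent compound falls in Group DG8.
Curing-agent paste: self-accelerating decomposition temperature 53.2 °C < 60 °C → Group DG8 (Self-Reactive).
Group DG8 net quantity: (three 0.1 oz packs = 8.52 g) + 1 g + (three 0.1 oz packs = 8.52 g) = 18.04 g.
That exceeds the Group DG8 road limit of 1 g.

No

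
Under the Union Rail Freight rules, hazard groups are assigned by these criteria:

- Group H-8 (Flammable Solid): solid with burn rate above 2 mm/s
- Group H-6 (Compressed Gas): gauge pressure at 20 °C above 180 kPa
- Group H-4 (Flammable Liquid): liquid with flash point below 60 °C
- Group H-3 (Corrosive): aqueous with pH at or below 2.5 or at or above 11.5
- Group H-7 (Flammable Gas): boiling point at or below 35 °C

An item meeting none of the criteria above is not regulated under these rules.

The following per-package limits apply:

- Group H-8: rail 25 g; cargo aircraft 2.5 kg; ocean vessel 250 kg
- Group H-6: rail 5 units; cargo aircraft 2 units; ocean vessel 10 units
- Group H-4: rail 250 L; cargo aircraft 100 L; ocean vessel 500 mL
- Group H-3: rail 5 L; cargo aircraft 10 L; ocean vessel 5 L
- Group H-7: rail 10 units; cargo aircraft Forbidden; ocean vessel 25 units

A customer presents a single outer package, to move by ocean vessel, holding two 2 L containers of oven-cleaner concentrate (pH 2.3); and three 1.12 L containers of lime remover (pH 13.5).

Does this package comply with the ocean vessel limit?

No

The oven-cleaner concentrate has pH 2.3, which is ≤ 2.5, so it is Group H-3 (Corrosive).
With pH 13.5 (≥ 11.5), the lime remover falls in Group H-3.
Group H-3 net quantity: (two 2 L containers = 4 L) + (three 1.12 L containers = 3.36 L) = 7.36 L.
7.36 L exceeds the ocean vessel limit of 5 L for Group H-3.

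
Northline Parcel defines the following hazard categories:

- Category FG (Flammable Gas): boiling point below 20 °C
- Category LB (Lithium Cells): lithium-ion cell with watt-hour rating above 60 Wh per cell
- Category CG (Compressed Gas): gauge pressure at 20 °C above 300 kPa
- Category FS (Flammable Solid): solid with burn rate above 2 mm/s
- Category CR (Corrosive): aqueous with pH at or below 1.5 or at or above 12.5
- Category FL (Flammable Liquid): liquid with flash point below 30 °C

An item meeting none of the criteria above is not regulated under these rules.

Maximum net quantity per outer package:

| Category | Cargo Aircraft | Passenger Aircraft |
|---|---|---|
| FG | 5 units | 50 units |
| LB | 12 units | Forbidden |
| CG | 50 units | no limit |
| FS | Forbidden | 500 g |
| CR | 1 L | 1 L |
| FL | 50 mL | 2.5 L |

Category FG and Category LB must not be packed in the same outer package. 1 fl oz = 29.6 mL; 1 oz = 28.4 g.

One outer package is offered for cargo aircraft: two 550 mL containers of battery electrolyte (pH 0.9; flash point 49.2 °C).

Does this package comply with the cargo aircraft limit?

With pH 0.9 (≤ 1.5), the battery electrolyte falls in Category CR.
Category CR quantity: two 550 mL containers = 1.1 L.
1.1 L > 1 L (cargo aircraft limit, Category CR) — over the limit.

No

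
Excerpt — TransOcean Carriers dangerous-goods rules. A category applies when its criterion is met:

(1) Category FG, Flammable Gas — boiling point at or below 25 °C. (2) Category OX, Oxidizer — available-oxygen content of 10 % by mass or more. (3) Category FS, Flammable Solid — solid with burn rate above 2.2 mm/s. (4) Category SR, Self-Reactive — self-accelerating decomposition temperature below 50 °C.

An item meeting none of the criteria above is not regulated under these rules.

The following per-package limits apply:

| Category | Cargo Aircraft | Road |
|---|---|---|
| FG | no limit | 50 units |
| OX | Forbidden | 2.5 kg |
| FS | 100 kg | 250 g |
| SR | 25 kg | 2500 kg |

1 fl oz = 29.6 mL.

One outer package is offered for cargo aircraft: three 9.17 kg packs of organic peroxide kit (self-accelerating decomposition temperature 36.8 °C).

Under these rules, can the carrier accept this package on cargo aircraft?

No

The organic peroxide kit has self-accelerating decomposition temperature 36.8 °C, which is < 50 °C, so it is Category SR (Self-Reactive).
Category SR quantity: three 9.17 kg packs = 27.51 kg.
That exceeds the Category SR cargo aircraft limit of 25 kg.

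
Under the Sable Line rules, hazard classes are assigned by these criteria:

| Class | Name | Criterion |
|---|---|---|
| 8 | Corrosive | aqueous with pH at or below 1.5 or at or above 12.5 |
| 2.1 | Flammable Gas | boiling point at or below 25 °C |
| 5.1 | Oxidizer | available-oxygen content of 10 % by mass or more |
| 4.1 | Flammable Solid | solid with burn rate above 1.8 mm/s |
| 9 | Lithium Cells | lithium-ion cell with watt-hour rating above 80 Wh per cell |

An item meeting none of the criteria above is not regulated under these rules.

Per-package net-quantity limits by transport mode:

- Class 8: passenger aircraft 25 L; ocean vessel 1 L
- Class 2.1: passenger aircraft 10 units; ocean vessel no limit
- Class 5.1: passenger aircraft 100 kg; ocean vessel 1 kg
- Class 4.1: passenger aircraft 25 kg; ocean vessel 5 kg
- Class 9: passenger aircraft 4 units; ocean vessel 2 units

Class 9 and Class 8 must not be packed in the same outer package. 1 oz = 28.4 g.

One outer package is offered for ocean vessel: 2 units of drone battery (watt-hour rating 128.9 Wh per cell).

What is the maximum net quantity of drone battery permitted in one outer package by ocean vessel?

Watt-hour rating 128.9 Wh per cell meets the Class 9 criterion (Lithium Cells), so the drone battery is Class 9.
The ocean vessel limit for Class 9 is 2 units.

2 units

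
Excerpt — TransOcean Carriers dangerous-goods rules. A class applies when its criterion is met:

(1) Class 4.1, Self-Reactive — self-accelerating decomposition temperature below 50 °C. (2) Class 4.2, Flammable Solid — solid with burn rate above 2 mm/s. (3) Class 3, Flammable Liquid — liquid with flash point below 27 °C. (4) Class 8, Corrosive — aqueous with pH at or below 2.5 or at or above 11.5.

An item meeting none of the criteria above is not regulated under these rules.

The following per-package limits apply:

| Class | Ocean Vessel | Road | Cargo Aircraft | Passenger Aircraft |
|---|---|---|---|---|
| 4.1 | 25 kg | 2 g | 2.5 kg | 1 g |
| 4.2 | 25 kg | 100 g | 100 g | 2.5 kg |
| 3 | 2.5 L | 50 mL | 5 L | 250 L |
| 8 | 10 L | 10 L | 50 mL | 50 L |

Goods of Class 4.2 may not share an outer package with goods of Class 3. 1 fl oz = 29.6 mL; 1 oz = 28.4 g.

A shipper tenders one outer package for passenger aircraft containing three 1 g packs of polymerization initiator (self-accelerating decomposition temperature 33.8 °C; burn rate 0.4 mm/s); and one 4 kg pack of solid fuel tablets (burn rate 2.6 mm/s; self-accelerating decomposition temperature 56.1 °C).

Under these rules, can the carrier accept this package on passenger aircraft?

Polymerization initiator: self-accelerating decomposition temperature 33.8 °C < 50 °C → Class 4.1 (Self-Reactive).
Burn rate 2.6 mm/s meets the Class 4.2 criterion (Flammable Solid), so the solid fuel tablets are Class 4.2.
Class 4.2 quantity: 4 kg.
That exceeds the Class 4.2 passenger aircraft limit of 2.5 kg.
Class 4.1 quantity: three 1 g packs = 3 g.
3 g > 1 g (passenger aircraft limit, Class 4.1) — over the limit.
The segregation rule (Class 4.2 with Class 3) does not apply to Class 4.2 with Class 4.1.

No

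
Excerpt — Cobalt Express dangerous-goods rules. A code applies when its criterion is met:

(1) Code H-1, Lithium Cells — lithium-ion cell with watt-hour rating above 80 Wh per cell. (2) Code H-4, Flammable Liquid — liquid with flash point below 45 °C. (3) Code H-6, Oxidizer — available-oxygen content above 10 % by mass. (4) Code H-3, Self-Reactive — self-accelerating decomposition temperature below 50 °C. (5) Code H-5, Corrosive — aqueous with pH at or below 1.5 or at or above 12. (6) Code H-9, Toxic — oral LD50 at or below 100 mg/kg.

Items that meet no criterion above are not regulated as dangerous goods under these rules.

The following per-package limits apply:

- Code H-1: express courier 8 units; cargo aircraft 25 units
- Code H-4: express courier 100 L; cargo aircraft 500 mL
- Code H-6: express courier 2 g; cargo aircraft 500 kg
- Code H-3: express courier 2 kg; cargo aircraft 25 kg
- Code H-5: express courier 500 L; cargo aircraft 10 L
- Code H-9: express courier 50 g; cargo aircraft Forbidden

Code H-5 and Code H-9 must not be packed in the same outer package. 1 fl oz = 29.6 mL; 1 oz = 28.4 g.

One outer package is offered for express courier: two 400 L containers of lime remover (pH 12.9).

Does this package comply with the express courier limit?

No

The lime remover has pH 12.9, which is ≥ 12, so it is Code H-5 (Corrosive).
Code H-5 quantity: two 400 L containers = 800 L.
800 L > 500 L (express courier limit, Code H-5) — over the limit.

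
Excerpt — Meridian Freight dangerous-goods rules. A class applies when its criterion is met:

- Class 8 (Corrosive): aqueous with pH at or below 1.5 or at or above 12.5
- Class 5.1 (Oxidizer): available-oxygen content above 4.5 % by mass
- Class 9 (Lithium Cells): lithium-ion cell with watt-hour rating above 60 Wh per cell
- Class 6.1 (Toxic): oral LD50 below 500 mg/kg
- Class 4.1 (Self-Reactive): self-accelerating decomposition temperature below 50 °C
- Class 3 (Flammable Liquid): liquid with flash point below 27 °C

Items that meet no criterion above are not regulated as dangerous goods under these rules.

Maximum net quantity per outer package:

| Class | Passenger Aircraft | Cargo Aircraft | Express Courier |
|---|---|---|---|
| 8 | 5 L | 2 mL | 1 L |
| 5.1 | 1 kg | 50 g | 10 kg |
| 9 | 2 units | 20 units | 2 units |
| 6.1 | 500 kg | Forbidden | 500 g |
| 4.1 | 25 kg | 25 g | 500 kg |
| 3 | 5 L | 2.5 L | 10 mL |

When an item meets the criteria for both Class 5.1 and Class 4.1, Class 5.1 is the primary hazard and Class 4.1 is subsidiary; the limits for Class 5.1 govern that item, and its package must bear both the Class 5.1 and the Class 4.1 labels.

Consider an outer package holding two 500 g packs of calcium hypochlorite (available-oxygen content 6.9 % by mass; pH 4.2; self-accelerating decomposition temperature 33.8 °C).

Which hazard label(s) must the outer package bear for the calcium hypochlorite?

With available-oxygen content 6.9 % by mass (> 4.5 % by mass), the calcium hypochlorite falls in Class 5.1.
With self-accelerating decomposition temperature 33.8 °C (< 50 °C), the calcium hypochlorite falls in Class 4.1.
By the precedence rule Class 5.1 is primary and Class 4.1 is subsidiary, and that rule requires both labels on the package.

Class 4.1 and 5.1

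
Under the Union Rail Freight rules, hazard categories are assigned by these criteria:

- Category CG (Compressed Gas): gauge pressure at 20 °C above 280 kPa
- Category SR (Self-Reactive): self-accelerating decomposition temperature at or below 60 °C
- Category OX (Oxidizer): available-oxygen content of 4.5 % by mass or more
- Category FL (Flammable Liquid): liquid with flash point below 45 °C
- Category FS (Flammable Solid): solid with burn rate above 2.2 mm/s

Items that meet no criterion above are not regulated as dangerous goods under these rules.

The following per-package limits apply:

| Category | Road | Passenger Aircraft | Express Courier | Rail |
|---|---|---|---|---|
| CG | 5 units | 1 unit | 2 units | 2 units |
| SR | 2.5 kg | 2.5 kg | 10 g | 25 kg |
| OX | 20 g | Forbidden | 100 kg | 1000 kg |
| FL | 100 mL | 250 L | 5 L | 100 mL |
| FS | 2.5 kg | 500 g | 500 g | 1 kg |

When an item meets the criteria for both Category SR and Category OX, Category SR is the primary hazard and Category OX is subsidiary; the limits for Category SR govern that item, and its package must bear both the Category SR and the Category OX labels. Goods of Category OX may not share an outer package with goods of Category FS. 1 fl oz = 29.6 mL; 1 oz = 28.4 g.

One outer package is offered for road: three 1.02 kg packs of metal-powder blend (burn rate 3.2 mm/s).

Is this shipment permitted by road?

No

Metal-powder blend: burn rate 3.2 mm/s > 2.2 mm/s → Category FS (Flammable Solid).
Category FS quantity: three 1.02 kg packs = 3.06 kg.
3.06 kg exceeds the road limit of 2.5 kg for Category FS.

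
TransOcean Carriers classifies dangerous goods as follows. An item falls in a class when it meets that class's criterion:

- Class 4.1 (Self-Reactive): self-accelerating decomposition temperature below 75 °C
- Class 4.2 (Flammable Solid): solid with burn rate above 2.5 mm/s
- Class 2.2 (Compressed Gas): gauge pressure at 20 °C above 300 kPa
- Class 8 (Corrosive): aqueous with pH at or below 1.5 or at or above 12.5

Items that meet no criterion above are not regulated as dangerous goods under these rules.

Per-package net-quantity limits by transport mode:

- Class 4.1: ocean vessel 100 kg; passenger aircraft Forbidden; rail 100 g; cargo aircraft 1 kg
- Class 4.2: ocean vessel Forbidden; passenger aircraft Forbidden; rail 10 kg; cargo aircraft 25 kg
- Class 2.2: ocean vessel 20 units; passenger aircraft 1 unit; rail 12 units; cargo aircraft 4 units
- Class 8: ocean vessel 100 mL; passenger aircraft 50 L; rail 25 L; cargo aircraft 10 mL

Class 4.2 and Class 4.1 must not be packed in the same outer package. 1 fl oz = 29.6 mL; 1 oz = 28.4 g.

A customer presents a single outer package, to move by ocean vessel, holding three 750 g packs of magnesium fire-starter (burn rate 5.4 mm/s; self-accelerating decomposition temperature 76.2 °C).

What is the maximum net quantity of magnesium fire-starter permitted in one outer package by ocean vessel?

Burn rate 5.4 mm/s meets the Class 4.2 criterion (Flammable Solid), so the magnesium fire-starter is Class 4.2.
The ocean vessel limit for Class 4.2 is Forbidden.

Forbidden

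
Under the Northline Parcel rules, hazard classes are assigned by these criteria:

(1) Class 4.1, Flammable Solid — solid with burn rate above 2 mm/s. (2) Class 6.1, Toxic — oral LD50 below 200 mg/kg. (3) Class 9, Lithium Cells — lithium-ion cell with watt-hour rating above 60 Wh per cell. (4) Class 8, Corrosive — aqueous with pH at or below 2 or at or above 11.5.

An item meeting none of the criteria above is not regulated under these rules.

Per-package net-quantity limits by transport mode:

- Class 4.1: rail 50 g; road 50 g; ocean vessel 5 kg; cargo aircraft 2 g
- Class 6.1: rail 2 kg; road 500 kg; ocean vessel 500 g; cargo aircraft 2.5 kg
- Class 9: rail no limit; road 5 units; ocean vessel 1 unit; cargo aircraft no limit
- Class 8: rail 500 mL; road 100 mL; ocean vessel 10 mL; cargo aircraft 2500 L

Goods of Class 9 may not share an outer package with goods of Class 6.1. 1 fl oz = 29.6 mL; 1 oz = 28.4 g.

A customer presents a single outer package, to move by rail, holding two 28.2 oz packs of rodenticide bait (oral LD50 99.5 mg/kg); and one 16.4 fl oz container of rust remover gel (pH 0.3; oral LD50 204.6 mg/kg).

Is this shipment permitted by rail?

Yes

With oral LD50 99.5 mg/kg (< 200 mg/kg), the rodenticide bait falls in Class 6.1.
Rust remover gel: pH 0.3 ≤ 2 → Class 8 (Corrosive).
Class 6.1 quantity: two 28.2 oz packs = 1601.76 g.
1601.76 g ≤ 2 kg (rail limit, Class 6.1) — within limit.
Class 8 quantity: one 16.4 fl oz container = 485.44 mL.
485.44 mL ≤ 500 mL (rail limit, Class 8) — within limit.
The segregation rule (Class 9 with Class 6.1) does not apply to Class 6.1 with Class 8.
Every hazard class is within its rail limit and no segregation rule is violated.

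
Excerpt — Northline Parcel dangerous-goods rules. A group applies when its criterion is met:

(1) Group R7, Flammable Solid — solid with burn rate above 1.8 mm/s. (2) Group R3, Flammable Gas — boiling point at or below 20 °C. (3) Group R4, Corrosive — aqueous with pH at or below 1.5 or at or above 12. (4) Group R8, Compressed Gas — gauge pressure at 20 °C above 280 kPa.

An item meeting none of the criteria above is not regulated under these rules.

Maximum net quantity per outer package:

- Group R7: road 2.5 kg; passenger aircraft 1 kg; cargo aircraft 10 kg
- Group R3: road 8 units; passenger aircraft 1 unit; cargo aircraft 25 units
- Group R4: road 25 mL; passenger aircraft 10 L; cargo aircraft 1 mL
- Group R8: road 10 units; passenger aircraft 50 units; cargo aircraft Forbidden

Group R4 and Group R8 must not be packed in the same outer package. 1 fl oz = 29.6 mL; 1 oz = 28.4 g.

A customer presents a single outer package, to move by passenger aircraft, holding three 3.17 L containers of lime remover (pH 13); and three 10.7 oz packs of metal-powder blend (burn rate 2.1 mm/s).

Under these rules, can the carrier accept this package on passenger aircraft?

Yes

The lime remover has pH 13, which is ≥ 12, so it is Group R4 (Corrosive).
The metal-powder blend has burn rate 2.1 mm/s, which is > 1.8 mm/s, so it is Group R7 (Flammable Solid).
Group R4 quantity: three 3.17 L containers = 9.51 L.
9.51 L is within the passenger aircraft limit of 10 L for Group R4.
Group R7 quantity: three 10.7 oz packs = 911.64 g.
911.64 g is within the passenger aircraft limit of 1 kg for Group R7.
The segregation rule (Group R4 with Group R8) does not apply to Group R4 with Group R7.
Every hazard group is within its passenger aircraft limit and no segregation rule is violated.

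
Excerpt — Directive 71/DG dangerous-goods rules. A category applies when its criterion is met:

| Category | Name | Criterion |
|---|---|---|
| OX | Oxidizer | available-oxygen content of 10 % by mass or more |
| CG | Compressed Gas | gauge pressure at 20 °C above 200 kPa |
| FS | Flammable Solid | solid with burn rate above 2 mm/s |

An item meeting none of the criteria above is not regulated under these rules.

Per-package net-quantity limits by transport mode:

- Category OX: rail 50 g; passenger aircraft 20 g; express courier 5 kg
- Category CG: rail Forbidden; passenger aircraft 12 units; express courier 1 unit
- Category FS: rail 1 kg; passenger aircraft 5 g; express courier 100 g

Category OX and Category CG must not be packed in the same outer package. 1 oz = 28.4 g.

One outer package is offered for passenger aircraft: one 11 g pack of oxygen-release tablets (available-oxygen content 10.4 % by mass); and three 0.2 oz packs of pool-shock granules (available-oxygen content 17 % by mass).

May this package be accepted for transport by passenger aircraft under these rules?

No

With available-oxygen content 10.4 % by mass (≥ 10 % by mass), the oxygen-release tablets fall in Category OX.
The pool-shock granules have available-oxygen content 17 % by mass, which is ≥ 10 % by mass, so they are Category OX (Oxidizer).
Category OX net quantity: 11 g + (three 0.2 oz packs = 17.04 g) = 28.04 g.
28.04 g exceeds the passenger aircraft limit of 20 g for Category OX.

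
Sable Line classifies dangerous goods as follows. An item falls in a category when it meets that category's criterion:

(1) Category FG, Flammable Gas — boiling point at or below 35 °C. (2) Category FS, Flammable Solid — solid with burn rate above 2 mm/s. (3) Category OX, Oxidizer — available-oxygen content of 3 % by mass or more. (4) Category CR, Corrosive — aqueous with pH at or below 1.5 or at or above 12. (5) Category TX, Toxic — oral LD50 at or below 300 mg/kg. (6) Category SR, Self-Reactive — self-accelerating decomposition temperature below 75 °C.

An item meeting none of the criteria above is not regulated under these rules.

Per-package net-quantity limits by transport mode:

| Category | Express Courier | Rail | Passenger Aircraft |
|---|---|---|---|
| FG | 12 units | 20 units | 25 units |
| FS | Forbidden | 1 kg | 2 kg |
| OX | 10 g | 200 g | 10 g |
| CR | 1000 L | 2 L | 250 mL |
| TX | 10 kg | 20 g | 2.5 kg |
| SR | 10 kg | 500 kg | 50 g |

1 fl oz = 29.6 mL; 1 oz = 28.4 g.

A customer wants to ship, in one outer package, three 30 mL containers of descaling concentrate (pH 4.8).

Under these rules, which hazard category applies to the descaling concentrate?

pH 4.8 is between 1.5 and 12, so Category CR does not apply.
No criterion is met, so the item is not regulated.

Not regulated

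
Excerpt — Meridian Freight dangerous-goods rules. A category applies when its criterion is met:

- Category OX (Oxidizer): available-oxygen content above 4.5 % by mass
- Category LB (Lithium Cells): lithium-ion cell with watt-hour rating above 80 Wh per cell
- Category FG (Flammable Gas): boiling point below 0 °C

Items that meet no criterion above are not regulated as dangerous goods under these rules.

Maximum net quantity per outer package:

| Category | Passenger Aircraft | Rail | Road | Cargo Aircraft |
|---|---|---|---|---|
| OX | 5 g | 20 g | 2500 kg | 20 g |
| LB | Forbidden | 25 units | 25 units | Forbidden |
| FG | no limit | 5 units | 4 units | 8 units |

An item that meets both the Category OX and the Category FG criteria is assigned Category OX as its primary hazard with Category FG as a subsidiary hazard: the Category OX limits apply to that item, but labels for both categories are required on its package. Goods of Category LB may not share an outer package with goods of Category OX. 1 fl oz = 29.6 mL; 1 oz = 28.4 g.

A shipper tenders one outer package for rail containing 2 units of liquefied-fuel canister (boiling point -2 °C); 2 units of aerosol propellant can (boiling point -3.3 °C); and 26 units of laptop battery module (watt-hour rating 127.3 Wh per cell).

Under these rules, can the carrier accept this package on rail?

No

The liquefied-fuel canister has boiling point -2 °C, which is < 0 °C, so it is Category FG (Flammable Gas).
The aerosol propellant can has boiling point -3.3 °C, which is < 0 °C, so it is Category FG (Flammable Gas).
With watt-hour rating 127.3 Wh per cell (> 80 Wh per cell), the laptop battery module falls in Category LB.
Total Category FG: 2 units + 2 units = 4 units.
4 units ≤ 5 units (rail limit, Category FG) — within limit.
Category LB quantity: 26 units.
That exceeds the Category LB rail limit of 25 units.
The segregation rule (Category LB with Category OX) does not apply to Category FG with Category LB.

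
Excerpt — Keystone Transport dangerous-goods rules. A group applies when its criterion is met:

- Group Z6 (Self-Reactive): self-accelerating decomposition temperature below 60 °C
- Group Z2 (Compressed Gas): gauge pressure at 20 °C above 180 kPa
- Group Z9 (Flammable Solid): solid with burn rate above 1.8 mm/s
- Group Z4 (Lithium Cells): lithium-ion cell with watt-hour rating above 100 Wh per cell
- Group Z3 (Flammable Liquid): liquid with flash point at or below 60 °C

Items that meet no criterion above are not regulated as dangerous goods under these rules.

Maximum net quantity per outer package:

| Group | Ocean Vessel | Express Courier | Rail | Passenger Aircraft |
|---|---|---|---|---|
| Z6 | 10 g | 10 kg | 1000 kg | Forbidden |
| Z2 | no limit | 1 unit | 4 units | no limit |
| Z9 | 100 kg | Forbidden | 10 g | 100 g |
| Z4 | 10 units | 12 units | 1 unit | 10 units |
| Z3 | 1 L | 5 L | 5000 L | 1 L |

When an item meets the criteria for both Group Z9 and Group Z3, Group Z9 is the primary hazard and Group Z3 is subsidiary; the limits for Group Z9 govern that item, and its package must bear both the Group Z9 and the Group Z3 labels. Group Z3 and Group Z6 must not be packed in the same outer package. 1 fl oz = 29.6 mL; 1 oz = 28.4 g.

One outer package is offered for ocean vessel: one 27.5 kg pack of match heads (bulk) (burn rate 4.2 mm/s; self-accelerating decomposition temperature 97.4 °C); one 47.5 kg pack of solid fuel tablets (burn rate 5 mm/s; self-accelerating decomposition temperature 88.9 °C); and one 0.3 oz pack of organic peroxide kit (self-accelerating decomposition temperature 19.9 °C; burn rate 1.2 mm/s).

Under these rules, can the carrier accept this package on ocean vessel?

Burn rate 4.2 mm/s meets the Group Z9 criterion (Flammable Solid), so the match heads (bulk) are Group Z9.
Solid fuel tablets: burn rate 5 mm/s > 1.8 mm/s → Group Z9 (Flammable Solid).
Organic peroxide kit: self-accelerating decomposition temperature 19.9 °C < 60 °C → Group Z6 (Self-Reactive).
Group Z9 net quantity: 27.5 kg + 47.5 kg = 75 kg.
75 kg ≤ 100 kg (ocean vessel limit, Group Z9) — within limit.
Group Z6 quantity: one 0.3 oz pack = 8.52 g.
8.52 g ≤ 10 g (ocean vessel limit, Group Z6) — within limit.
The segregation rule (Group Z3 with Group Z6) does not apply to Group Z9 with Group Z6.
Every hazard group is within its ocean vessel limit and no segregation rule is violated.

Yes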